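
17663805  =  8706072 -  -8957733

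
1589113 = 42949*37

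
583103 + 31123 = 614226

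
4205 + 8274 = 12479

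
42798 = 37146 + 5652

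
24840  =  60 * 414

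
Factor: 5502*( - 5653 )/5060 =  - 2^(  -  1 )*3^1 *5^ (- 1)*7^1 * 11^(  -  1 )*23^( - 1 )*131^1*5653^1 = -15551403/2530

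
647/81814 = 647/81814 = 0.01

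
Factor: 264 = 2^3*3^1*11^1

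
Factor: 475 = 5^2*19^1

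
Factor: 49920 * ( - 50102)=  - 2501091840 = - 2^9 * 3^1*5^1*13^2*41^1*47^1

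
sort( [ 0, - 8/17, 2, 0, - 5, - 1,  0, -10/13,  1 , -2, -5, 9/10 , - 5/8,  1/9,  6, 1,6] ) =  [ - 5, - 5,-2, - 1, - 10/13 ,- 5/8,-8/17 , 0, 0,  0,1/9,  9/10,1,1 , 2 , 6, 6 ]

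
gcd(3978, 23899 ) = 1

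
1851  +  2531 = 4382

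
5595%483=282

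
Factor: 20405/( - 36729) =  -3^(-2)*5^1 = - 5/9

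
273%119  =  35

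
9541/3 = 9541/3 = 3180.33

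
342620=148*2315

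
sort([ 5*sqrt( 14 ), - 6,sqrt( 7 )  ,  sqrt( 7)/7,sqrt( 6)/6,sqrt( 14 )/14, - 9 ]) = [ - 9, - 6 , sqrt(14 ) /14,sqrt ( 7) /7,sqrt( 6)/6,  sqrt( 7), 5*sqrt( 14 ) ]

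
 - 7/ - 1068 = 7/1068 = 0.01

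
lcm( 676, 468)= 6084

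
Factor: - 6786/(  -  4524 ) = 3/2= 2^(  -  1 ) * 3^1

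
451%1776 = 451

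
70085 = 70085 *1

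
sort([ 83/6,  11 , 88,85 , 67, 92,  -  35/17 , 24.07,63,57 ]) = [ - 35/17, 11, 83/6, 24.07, 57, 63,67, 85,88,92] 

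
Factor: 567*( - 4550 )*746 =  - 1924568100 = - 2^2*3^4*5^2*7^2*13^1 * 373^1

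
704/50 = 352/25 = 14.08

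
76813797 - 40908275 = 35905522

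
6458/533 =6458/533 = 12.12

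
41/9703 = 41/9703 = 0.00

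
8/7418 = 4/3709 = 0.00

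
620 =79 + 541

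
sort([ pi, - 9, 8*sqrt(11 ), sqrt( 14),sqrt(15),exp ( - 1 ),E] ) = [ - 9, exp( - 1), E,pi,sqrt(14),sqrt ( 15) , 8* sqrt(11)] 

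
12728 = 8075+4653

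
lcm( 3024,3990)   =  287280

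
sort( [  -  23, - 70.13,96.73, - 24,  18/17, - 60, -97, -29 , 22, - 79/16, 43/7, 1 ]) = [-97,-70.13,-60,-29, - 24,-23,-79/16, 1  ,  18/17, 43/7,22,96.73]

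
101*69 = 6969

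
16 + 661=677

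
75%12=3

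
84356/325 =84356/325 = 259.56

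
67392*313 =21093696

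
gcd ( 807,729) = 3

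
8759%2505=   1244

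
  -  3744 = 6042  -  9786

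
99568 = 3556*28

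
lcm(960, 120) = 960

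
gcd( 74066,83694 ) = 58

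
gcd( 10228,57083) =1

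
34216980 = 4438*7710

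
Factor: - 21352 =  - 2^3*17^1*157^1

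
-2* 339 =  - 678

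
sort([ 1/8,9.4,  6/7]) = [ 1/8,6/7,9.4]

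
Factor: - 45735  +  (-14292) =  - 60027 = - 3^1*11^1* 17^1*107^1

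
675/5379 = 225/1793 = 0.13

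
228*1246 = 284088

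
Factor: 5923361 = 17^1*348433^1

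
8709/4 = 8709/4=2177.25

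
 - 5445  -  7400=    - 12845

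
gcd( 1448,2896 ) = 1448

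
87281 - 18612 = 68669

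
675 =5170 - 4495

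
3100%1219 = 662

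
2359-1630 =729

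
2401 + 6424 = 8825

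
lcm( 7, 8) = 56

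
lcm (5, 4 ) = 20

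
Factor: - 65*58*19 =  - 2^1*5^1*13^1*19^1*29^1 = - 71630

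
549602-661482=-111880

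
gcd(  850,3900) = 50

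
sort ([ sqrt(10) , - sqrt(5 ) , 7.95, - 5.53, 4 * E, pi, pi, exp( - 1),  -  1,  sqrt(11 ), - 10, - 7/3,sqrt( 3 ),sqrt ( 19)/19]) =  [-10, - 5.53, - 7/3, -sqrt( 5 ), - 1,sqrt( 19)/19, exp ( - 1), sqrt( 3 ),pi,pi , sqrt (10), sqrt(11 ),7.95, 4 *E ] 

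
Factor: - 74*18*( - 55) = 73260 =2^2*3^2* 5^1 * 11^1*37^1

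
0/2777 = 0= 0.00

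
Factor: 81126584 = 2^3*7^1 * 11^1*17^1*61^1*127^1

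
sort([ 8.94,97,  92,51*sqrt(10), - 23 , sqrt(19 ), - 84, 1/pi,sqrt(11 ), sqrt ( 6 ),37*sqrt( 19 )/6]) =[-84, - 23,1/pi,sqrt( 6),sqrt( 11),sqrt(19 ),  8.94, 37* sqrt(19)/6,92 , 97,51*sqrt(10 )]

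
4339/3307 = 1+ 1032/3307 = 1.31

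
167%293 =167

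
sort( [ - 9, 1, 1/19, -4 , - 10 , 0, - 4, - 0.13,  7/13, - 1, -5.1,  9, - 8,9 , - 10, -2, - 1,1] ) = [ - 10,  -  10,  -  9, - 8,-5.1, - 4, - 4, - 2, - 1,  -  1, - 0.13,0,1/19,7/13,1, 1 , 9, 9] 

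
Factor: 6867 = 3^2*  7^1*109^1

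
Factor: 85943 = 11^1 * 13^1*601^1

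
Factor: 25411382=2^1 *31^1*409861^1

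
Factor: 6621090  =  2^1 *3^1 * 5^1*7^1*41^1*769^1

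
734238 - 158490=575748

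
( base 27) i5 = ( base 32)fb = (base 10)491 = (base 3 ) 200012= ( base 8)753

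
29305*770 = 22564850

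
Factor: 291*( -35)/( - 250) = 2^( - 1)*3^1*5^( - 2 )*7^1*97^1   =  2037/50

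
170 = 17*10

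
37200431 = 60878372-23677941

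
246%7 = 1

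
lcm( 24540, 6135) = 24540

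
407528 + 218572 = 626100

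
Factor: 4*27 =108 = 2^2*3^3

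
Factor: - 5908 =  - 2^2*7^1*211^1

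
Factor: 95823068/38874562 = 2^1*11^1  *  41^1*53117^1*19437281^( - 1 ) = 47911534/19437281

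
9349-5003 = 4346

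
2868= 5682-2814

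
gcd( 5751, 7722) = 27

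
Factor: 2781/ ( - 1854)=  - 2^( - 1)*3^1 = - 3/2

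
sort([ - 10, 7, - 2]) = [-10, - 2, 7]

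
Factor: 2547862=2^1* 19^1*67049^1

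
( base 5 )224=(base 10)64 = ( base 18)3A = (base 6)144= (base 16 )40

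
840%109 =77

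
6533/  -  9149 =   -  6533/9149 = - 0.71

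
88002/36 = 2444+1/2 = 2444.50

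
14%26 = 14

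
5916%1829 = 429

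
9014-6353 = 2661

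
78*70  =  5460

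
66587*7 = 466109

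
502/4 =125 + 1/2 = 125.50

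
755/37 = 20 + 15/37 =20.41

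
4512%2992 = 1520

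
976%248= 232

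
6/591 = 2/197 = 0.01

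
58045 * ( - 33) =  - 1915485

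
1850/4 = 925/2 = 462.50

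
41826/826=20913/413 = 50.64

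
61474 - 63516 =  - 2042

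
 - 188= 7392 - 7580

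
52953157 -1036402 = 51916755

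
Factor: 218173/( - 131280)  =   - 2^ ( - 4)*3^(-1)*5^(  -  1)*107^1*547^( - 1)*2039^1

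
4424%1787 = 850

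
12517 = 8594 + 3923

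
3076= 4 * 769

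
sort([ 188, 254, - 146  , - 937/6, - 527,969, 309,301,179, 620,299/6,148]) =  [ - 527, - 937/6,-146,299/6, 148, 179,188, 254,301,309,620, 969]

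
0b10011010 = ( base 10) 154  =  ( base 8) 232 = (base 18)8a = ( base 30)54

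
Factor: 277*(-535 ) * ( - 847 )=5^1*7^1*11^2*107^1*277^1 = 125521165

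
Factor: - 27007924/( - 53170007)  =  2^2*11^(-1 )*191^ (-1 )*25307^(-1)*6751981^1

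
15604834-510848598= - 495243764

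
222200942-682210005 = -460009063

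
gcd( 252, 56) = 28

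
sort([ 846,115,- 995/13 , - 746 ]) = [ - 746, - 995/13,115,846 ]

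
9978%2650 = 2028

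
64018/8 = 8002 + 1/4 = 8002.25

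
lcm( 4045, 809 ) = 4045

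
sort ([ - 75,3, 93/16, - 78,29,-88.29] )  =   [ - 88.29,-78, - 75, 3,93/16, 29 ] 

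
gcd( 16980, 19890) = 30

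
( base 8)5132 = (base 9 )3564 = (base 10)2650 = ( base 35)25P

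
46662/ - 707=- 66 + 0/1=-66.00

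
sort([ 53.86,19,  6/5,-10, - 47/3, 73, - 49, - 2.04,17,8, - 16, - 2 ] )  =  [ - 49, - 16, - 47/3, - 10 ,  -  2.04, - 2, 6/5, 8, 17, 19, 53.86,73 ] 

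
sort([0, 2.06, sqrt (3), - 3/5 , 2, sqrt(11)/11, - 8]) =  [- 8, - 3/5,0, sqrt(11 ) /11, sqrt ( 3), 2,2.06]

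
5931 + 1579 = 7510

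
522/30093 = 174/10031 = 0.02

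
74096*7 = 518672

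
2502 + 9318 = 11820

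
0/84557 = 0 = 0.00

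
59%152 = 59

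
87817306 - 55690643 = 32126663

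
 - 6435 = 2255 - 8690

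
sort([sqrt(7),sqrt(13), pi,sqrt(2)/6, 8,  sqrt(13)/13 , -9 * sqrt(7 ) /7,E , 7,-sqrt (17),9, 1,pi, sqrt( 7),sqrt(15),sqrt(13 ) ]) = [-sqrt(17), -9 * sqrt(7) /7, sqrt (2)/6,sqrt(13)/13,1,sqrt(7),sqrt( 7),E,  pi,pi, sqrt( 13),sqrt( 13),sqrt(15) , 7,8,9 ]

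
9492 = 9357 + 135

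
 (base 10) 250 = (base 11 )208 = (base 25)A0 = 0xFA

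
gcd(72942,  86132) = 2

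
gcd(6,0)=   6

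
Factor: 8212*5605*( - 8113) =-373427273380 = - 2^2*5^1*7^1*19^2 * 59^1*61^1*2053^1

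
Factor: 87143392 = 2^5*7^1 * 563^1*691^1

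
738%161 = 94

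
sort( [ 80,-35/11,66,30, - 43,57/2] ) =[ - 43,-35/11, 57/2,30, 66, 80 ] 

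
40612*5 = 203060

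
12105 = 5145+6960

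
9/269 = 9/269 = 0.03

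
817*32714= 26727338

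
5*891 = 4455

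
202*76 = 15352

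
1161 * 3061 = 3553821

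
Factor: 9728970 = 2^1 * 3^1* 5^1*324299^1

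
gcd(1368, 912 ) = 456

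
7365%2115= 1020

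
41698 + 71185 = 112883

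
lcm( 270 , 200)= 5400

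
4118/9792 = 2059/4896 = 0.42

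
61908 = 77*804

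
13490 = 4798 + 8692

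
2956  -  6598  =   - 3642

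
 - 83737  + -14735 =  - 98472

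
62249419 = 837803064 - 775553645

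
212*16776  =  3556512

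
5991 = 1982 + 4009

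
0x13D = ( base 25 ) ch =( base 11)269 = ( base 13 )1b5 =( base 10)317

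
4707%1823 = 1061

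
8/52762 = 4/26381 = 0.00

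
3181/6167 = 3181/6167 =0.52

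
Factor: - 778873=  - 778873^1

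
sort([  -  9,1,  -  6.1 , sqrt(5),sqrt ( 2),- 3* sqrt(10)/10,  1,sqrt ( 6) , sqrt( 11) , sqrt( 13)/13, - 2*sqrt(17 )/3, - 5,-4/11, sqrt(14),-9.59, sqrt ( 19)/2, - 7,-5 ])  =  [ - 9.59, - 9, - 7, - 6.1, - 5, - 5, - 2  *sqrt (17)/3, - 3*sqrt(10 ) /10, -4/11,sqrt(13 )/13,1,1, sqrt( 2),sqrt ( 19)/2, sqrt( 5),sqrt ( 6),  sqrt( 11 ),sqrt( 14)] 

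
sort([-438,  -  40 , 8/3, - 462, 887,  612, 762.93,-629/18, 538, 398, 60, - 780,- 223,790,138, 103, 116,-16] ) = [ - 780,-462, - 438, - 223, - 40,- 629/18, - 16, 8/3 , 60, 103, 116,138,398 , 538, 612, 762.93, 790 , 887 ]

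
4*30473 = 121892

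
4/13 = 4/13= 0.31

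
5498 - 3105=2393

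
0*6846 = 0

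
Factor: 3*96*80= 2^9 * 3^2*5^1 = 23040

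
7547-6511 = 1036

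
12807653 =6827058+5980595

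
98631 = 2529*39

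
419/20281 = 419/20281 = 0.02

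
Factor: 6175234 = 2^1 * 13^1 *237509^1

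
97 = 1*97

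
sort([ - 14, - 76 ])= [ - 76  , - 14 ] 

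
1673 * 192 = 321216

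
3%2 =1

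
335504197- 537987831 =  - 202483634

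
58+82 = 140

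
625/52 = 12 + 1/52 = 12.02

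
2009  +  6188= 8197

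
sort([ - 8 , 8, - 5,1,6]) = [ - 8 , - 5,1,6,8] 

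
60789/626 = 97 + 67/626 = 97.11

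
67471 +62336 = 129807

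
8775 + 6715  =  15490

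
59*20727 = 1222893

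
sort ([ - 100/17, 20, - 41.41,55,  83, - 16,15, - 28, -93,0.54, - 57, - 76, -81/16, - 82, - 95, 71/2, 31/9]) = [ - 95, - 93, - 82, - 76,-57, - 41.41,-28, - 16, - 100/17 , - 81/16, 0.54,31/9,15, 20,71/2,55, 83 ]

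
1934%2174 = 1934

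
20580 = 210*98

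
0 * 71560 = 0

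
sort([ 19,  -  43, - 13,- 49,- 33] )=[-49, - 43,-33, - 13, 19 ] 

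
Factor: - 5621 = -7^1 *11^1*73^1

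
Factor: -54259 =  - 29^1*1871^1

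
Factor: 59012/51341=2^2*14753^1*51341^ ( - 1 ) 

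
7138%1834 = 1636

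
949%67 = 11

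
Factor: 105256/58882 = 892/499 = 2^2*223^1*499^( - 1 )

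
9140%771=659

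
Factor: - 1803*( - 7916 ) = 2^2 *3^1 * 601^1*1979^1 = 14272548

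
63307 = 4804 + 58503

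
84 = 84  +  0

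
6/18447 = 2/6149 = 0.00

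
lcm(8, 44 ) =88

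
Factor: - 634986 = - 2^1 * 3^3*11^1*1069^1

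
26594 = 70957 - 44363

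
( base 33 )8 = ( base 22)8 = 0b1000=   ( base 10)8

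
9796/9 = 9796/9 = 1088.44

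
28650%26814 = 1836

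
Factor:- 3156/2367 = -4/3 = - 2^2*3^(-1 ) 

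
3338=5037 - 1699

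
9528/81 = 3176/27   =  117.63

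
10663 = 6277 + 4386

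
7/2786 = 1/398  =  0.00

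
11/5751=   11/5751 = 0.00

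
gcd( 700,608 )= 4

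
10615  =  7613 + 3002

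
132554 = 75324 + 57230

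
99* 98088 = 9710712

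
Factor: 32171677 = 109^1 * 295153^1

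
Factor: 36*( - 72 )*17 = - 44064 = - 2^5*3^4*17^1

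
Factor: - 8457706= -2^1*4228853^1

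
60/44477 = 60/44477=0.00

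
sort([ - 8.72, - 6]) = [ - 8.72,-6]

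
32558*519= 16897602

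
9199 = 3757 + 5442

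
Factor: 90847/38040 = 2^(-3)*3^( -1)* 5^( - 1)*317^ ( - 1)*90847^1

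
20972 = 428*49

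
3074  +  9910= 12984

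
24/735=8/245=0.03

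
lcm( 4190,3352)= 16760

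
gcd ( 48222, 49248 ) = 1026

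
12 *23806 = 285672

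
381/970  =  381/970 = 0.39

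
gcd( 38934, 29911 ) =7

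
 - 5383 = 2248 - 7631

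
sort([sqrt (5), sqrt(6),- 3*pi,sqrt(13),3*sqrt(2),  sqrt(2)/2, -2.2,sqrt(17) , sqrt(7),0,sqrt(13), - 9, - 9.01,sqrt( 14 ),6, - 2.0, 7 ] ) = [ - 3*pi, - 9.01, - 9, - 2.2,-2.0,0,sqrt(2)/2, sqrt(5),sqrt ( 6 ),sqrt(7),  sqrt( 13 ),sqrt(13 ),sqrt(14 ),sqrt (17), 3*sqrt( 2),6, 7 ] 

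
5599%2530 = 539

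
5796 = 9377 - 3581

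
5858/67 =5858/67 = 87.43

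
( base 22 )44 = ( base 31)2u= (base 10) 92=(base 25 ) 3h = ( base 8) 134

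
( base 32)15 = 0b100101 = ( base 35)12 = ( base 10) 37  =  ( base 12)31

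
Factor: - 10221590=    - 2^1* 5^1*17^1*60127^1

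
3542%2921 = 621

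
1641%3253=1641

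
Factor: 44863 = 7^1*13^1*17^1*29^1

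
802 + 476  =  1278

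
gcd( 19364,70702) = 2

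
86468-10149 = 76319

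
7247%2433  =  2381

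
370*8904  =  3294480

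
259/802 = 259/802=0.32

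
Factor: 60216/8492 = 2^1*3^1*11^ ( - 1)*13^1 = 78/11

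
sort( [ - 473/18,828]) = [ - 473/18,828]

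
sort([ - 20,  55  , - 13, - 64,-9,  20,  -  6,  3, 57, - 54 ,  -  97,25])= [  -  97, - 64, - 54, - 20,-13,  -  9 ,  -  6,3,  20,25,55,57] 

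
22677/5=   22677/5 = 4535.40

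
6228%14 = 12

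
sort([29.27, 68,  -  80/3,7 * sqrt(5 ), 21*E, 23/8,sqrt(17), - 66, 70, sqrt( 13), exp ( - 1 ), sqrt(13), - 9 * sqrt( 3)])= [ - 66, - 80/3 , - 9*sqrt( 3 ), exp(-1),23/8, sqrt(13) , sqrt ( 13), sqrt (17), 7*sqrt( 5),29.27, 21 * E,68,70]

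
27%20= 7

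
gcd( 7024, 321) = 1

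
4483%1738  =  1007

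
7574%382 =316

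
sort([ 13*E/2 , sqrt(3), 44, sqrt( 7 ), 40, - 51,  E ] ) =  [ - 51,sqrt( 3), sqrt( 7 ),  E,13*E/2,  40,44 ] 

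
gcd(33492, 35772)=12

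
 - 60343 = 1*( - 60343)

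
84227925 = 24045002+60182923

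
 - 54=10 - 64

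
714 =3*238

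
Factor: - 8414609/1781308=  -  2^(-2 )*7^1*17^1 * 31^1*97^(-1)*2281^1*4591^ (- 1)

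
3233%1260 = 713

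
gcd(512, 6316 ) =4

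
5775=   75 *77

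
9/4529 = 9/4529  =  0.00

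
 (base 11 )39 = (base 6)110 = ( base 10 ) 42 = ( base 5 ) 132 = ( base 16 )2a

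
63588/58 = 31794/29 = 1096.34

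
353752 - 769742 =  - 415990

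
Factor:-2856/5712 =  - 2^( - 1 ) = -1/2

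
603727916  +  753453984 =1357181900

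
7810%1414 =740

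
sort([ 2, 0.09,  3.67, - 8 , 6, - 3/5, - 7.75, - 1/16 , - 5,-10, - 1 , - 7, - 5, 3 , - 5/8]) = [ - 10 , - 8, - 7.75,  -  7, -5, - 5, - 1,-5/8, - 3/5, - 1/16,0.09, 2, 3, 3.67 , 6]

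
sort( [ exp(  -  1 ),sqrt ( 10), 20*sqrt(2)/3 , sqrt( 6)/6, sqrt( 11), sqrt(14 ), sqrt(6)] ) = [exp (-1 ),sqrt (6)/6,sqrt ( 6),sqrt(10),sqrt( 11),  sqrt( 14), 20  *sqrt(2 ) /3 ] 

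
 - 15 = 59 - 74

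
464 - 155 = 309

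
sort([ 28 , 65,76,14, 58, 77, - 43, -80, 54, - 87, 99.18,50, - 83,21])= [-87, - 83,  -  80,-43, 14, 21, 28, 50,54,58, 65,76,77, 99.18]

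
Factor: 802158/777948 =2^( - 1)*7^1*71^1*241^(- 1 ) = 497/482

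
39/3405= 13/1135 = 0.01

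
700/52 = 175/13 = 13.46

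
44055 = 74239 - 30184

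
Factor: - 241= -241^1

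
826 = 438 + 388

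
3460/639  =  5 + 265/639 = 5.41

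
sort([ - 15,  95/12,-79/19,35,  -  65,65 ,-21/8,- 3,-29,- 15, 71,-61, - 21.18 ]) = [-65, -61,-29,-21.18,-15,  -  15,  -  79/19,-3,  -  21/8, 95/12, 35,65,71]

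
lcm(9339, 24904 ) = 74712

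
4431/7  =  633= 633.00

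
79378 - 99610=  - 20232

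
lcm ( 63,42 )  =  126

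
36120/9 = 12040/3 =4013.33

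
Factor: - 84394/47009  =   - 2^1 * 29^( - 1)*1621^( - 1 )*42197^1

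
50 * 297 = 14850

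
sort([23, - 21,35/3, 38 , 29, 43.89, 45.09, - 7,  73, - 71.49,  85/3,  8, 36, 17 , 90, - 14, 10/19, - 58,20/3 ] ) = [ - 71.49, - 58,-21,-14, - 7, 10/19, 20/3, 8, 35/3, 17, 23,85/3,29, 36,38, 43.89, 45.09,  73, 90]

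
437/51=8 + 29/51= 8.57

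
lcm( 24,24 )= 24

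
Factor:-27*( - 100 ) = 2^2*3^3*5^2= 2700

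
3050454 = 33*92438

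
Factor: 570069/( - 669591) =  - 13^( - 1 )*59^ ( - 1)*653^1 = - 653/767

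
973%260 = 193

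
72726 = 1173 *62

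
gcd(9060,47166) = 6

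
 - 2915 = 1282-4197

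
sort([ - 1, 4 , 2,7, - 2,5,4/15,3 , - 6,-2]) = [ - 6, - 2,-2, - 1,4/15,2,3,4,  5,7 ]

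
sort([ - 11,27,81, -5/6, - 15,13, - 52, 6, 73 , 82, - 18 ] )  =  [  -  52, - 18, - 15, - 11, - 5/6, 6,13,27, 73,  81,82]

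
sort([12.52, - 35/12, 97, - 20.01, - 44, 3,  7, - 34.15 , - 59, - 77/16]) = [ - 59 , - 44,- 34.15,-20.01, - 77/16,-35/12,3, 7, 12.52,  97] 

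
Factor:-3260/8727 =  - 2^2*3^( - 1)*5^1 * 163^1*2909^(  -  1)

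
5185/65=1037/13 = 79.77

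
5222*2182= 11394404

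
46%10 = 6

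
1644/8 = 411/2= 205.50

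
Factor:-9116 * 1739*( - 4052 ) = 2^4*37^1*43^1*47^1*53^1*1013^1 = 64235237648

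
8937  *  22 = 196614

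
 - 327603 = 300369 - 627972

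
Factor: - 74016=-2^5*3^2*257^1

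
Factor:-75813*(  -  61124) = 4633993812  =  2^2*3^1*7^1*37^2*59^1*683^1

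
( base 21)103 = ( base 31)ea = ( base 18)16c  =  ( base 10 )444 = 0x1BC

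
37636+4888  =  42524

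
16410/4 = 4102+1/2 = 4102.50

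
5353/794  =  6 + 589/794 = 6.74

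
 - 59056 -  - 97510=38454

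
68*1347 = 91596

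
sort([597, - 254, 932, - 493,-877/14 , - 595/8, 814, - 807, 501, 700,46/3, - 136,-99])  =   [ - 807,-493, - 254, - 136, - 99, - 595/8, - 877/14, 46/3, 501 , 597, 700, 814,932] 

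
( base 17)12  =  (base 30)j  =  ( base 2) 10011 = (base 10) 19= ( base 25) J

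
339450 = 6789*50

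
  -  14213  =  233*(-61)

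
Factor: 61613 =61613^1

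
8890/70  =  127 = 127.00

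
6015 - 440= 5575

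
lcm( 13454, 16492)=511252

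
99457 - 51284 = 48173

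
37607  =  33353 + 4254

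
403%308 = 95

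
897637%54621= 23701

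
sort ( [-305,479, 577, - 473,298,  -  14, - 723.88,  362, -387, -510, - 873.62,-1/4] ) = [-873.62, - 723.88, -510, -473 , - 387, - 305, - 14,- 1/4,298, 362,479,577]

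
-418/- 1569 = 418/1569 = 0.27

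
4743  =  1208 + 3535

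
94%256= 94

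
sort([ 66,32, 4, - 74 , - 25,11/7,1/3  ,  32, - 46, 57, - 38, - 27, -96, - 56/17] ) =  [ - 96, - 74,  -  46, - 38, - 27, - 25, - 56/17,1/3,11/7, 4, 32, 32, 57,  66 ] 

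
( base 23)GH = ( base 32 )C1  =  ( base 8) 601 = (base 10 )385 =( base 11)320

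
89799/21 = 29933/7= 4276.14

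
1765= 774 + 991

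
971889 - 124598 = 847291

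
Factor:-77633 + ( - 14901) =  - 92534 = - 2^1 * 13^1*3559^1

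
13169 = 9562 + 3607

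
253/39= 6 + 19/39 = 6.49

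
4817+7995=12812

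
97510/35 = 2786 = 2786.00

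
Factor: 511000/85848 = 125/21 = 3^( - 1 )*5^3*7^(- 1 ) 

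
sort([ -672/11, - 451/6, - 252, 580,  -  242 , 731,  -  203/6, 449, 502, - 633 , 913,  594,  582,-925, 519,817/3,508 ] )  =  [ - 925,  -  633, - 252, - 242, - 451/6, - 672/11, - 203/6,  817/3,449 , 502 , 508,519,  580,  582, 594,  731,  913 ]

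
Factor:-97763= - 59^1*1657^1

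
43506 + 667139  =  710645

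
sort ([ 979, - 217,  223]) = [-217, 223, 979]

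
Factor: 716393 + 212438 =179^1* 5189^1 = 928831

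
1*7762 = 7762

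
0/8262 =0 =0.00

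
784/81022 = 392/40511 = 0.01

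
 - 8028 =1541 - 9569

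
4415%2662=1753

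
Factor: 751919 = 7^1*163^1 *659^1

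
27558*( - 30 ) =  - 826740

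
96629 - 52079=44550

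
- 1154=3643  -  4797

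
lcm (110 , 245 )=5390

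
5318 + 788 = 6106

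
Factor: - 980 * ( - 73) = 2^2*5^1 * 7^2*73^1 = 71540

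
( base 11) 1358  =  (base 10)1757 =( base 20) 47h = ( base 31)1PL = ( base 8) 3335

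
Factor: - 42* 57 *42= - 2^2*3^3*7^2 * 19^1 =-100548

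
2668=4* 667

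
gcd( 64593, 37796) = 1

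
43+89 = 132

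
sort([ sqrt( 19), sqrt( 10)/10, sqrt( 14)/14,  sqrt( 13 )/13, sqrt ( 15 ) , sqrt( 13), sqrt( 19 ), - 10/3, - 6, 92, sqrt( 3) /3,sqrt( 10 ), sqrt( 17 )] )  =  [-6, - 10/3, sqrt (14)/14,sqrt( 13)/13,  sqrt(10 )/10,sqrt( 3 ) /3, sqrt(10 ), sqrt( 13),sqrt( 15),sqrt(17),  sqrt ( 19 ),sqrt(19), 92]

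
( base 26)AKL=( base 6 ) 53445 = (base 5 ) 213201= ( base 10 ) 7301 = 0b1110010000101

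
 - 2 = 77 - 79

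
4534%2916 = 1618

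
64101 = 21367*3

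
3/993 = 1/331=0.00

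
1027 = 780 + 247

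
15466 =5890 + 9576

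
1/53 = 1/53= 0.02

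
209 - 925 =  - 716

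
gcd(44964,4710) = 6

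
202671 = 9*22519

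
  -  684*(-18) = 12312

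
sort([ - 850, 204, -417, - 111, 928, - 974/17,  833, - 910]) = [ - 910, - 850, - 417, - 111 , - 974/17, 204,833, 928]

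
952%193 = 180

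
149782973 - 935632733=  - 785849760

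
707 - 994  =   - 287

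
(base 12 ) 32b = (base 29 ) G3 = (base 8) 723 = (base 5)3332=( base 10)467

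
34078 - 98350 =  - 64272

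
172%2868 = 172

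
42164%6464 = 3380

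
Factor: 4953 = 3^1*13^1*127^1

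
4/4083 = 4/4083 = 0.00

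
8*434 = 3472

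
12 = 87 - 75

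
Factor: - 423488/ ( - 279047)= 2^6*13^1*509^1*279047^ ( - 1) 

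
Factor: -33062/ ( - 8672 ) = 2^ (-4) * 61^1 = 61/16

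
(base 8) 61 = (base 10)49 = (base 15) 34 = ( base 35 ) 1E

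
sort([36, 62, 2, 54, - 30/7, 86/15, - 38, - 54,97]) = [ - 54, - 38, - 30/7,  2, 86/15,36,54, 62 , 97]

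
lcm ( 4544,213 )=13632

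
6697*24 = 160728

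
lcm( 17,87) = 1479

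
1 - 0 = 1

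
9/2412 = 1/268= 0.00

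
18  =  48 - 30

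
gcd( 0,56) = 56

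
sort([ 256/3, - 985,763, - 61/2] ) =[-985,  -  61/2, 256/3, 763]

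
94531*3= 283593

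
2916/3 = 972 =972.00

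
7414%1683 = 682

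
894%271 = 81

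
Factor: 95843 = 11^1*8713^1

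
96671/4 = 96671/4 = 24167.75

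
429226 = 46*9331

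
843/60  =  14+1/20 = 14.05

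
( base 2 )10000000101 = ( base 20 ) 2b9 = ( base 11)856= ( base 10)1029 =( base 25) 1G4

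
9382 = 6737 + 2645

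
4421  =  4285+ 136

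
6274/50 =125 + 12/25 = 125.48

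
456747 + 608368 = 1065115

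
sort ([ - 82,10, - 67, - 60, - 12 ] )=[- 82, - 67, - 60, - 12, 10 ]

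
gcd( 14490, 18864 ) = 18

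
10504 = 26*404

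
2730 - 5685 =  - 2955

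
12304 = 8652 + 3652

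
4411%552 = 547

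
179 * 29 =5191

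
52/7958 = 26/3979 = 0.01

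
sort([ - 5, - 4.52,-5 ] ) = [ - 5,- 5,-4.52]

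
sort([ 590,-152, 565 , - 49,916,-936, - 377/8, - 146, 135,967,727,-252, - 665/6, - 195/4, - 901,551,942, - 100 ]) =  [-936, - 901, - 252, - 152,- 146,-665/6, - 100,-49,  -  195/4, - 377/8,  135,551,565,590,727, 916,942, 967]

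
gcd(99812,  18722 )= 2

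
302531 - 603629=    - 301098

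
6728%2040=608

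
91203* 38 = 3465714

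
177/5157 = 59/1719= 0.03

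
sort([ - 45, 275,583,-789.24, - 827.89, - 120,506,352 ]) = [ - 827.89,  -  789.24 ,-120, - 45,275 , 352, 506 , 583] 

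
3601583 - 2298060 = 1303523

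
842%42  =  2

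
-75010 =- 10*7501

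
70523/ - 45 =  - 70523/45= - 1567.18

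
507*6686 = 3389802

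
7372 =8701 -1329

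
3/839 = 3/839 = 0.00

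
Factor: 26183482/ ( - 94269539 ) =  - 2014114/7251503=- 2^1*7^( - 1)*17^( - 1 ) *19^1*53003^1* 60937^( - 1)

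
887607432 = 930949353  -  43341921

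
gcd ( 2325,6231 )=93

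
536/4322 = 268/2161 = 0.12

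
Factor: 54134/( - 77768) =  - 2^(-2 ) * 9721^ ( - 1 )*27067^1 = -27067/38884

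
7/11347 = 1/1621=   0.00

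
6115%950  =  415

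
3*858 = 2574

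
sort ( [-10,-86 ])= [ - 86, - 10 ] 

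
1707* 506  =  863742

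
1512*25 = 37800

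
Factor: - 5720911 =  - 7^1*817273^1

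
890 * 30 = 26700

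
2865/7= 2865/7 = 409.29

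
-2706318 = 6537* (-414 ) 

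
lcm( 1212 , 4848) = 4848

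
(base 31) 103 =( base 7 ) 2545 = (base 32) u4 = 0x3C4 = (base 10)964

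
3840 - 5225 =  -1385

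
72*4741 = 341352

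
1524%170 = 164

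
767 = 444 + 323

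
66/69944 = 33/34972= 0.00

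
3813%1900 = 13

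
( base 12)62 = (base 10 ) 74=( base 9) 82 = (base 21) 3b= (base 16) 4A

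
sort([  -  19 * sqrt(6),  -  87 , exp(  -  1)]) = [-87,- 19*sqrt( 6 ), exp( - 1 ) ]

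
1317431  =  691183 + 626248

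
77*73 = 5621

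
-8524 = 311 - 8835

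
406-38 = 368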